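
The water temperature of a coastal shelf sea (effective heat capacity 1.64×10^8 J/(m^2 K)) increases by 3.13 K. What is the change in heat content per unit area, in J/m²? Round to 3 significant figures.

5.13×10^8

Areal heat capacity C = 1.64×10^8 J/(m^2 K) (given).
ΔQ = C ΔT = 1.64×10^8 × 3.13 = 5.13×10^8 J/m².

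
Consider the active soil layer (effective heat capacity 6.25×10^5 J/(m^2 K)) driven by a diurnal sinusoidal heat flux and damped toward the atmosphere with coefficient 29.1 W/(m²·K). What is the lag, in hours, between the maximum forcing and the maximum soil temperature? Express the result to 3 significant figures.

3.82 hours

Areal heat capacity C = 6.25×10^5 J/(m^2 K) (given).
ω = 2π / 86400 s = 7.27×10^-5 s⁻¹.
Phase lag φ = arctan(Cω/λ) = arctan(45.5/29.1) = 1.00 rad.
Time lag = φ / ω = 1.00 / 7.27×10^-5 = 13800 s = 3.82 hours.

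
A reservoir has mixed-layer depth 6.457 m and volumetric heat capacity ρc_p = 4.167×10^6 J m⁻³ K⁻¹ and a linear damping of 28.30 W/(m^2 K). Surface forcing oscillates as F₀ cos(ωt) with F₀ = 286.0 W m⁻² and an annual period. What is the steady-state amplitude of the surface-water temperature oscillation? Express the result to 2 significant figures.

Areal heat capacity C = ρc_p × D = 4.167×10^6 × 6.457 = 2.69×10^7 J m⁻² K⁻¹.
Angular frequency ω = 2π / T = 2π / 3.15×10^7 s = 1.99×10^-7 s⁻¹.
√((Cω)² + λ²) = √((5.36)² + 28.30²) = 28.8 W/(m²·K).
Amplitude A = F₀ / √((Cω)²+λ²) = 286.0 / 28.8 = 9.93 K.

9.9 K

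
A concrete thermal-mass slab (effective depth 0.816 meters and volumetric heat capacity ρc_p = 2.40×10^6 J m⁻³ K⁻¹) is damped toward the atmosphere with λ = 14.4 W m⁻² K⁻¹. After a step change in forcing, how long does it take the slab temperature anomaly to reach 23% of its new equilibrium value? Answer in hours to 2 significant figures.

Areal heat capacity C = ρc_p × D = 2.40×10^6 × 0.816 = 1.96×10^6 J/(m²·K).
τ = C / λ = 1.96×10^6 / 14.4 = 1.36×10^5 s.
Fraction reached: 1 − e^(−t/τ) = 0.23 ⇒ t = −τ ln(1 − 0.23) = τ × 0.261.
t = 35500 s = 9.87 hours.

9.9 hours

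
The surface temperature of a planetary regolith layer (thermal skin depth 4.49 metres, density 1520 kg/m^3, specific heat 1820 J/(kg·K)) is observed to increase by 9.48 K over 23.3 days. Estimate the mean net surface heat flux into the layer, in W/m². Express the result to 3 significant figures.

58.5

Areal heat capacity C = ρ c_p D = 1520 × 1820 × 4.49 = 1.24×10^7 J/(m^2 K).
Required heat per unit area: Q = C ΔT = 1.24×10^7 × 9.48 = 1.18×10^8 J/m².
Flux F = Q / Δt = 1.18×10^8 / 2.01×10^6 s = 58.5 W/m².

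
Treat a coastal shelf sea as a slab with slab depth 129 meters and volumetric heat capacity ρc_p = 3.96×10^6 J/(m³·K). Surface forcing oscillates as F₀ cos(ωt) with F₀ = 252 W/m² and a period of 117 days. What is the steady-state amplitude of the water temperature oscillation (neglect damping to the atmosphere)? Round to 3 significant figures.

0.794 K

Areal heat capacity C = ρc_p × D = 3.96×10^6 × 129 = 5.11×10^8 J/(m^2 K).
Angular frequency ω = 2π / T = 2π / 1.01×10^7 s = 6.22×10^-7 s⁻¹.
Cω = 5.11×10^8 × 6.22×10^-7 = 318 W/(m²·K).
Amplitude A = F₀ / (Cω) = 252 / 318 = 0.794 K.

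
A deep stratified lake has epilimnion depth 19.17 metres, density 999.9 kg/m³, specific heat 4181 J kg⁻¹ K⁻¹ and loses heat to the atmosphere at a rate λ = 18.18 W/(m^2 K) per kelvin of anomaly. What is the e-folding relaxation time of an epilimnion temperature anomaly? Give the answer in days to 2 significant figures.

Areal heat capacity C = ρ c_p D = 999.9 × 4181 × 19.17 = 8.01×10^7 J/(m²·K).
Relaxation time τ = C / λ = 8.01×10^7 / 18.18 = 4.41×10^6 s.
In days: 4.41×10^6 s / (86400 s/day) = 51.0 days.

51 days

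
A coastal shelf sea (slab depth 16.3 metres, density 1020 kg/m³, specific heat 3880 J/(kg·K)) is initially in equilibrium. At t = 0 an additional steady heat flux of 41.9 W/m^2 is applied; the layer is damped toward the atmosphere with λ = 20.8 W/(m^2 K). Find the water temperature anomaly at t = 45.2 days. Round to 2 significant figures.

1.4 K

Areal heat capacity C = ρ c_p D = 1020 × 3880 × 16.3 = 6.45×10^7 J/(m^2 K).
τ = C / λ = 6.45×10^7 / 20.8 = 3.10×10^6 s.
Equilibrium anomaly ΔT_eq = F / λ = 41.9 / 20.8 = 2.01 K.
t = 45.2 days = 3.91×10^6 s, so t/τ = 1.26.
ΔT(t) = ΔT_eq (1 − e^(−t/τ)) = 2.01 × (1 − e^−1.26) = 1.44 K.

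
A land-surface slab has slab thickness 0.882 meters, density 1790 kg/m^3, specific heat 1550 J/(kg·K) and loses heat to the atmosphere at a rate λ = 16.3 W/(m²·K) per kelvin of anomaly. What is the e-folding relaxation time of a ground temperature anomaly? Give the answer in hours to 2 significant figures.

Areal heat capacity C = ρ c_p D = 1790 × 1550 × 0.882 = 2.45×10^6 J/(m^2 K).
Relaxation time τ = C / λ = 2.45×10^6 / 16.3 = 1.50×10^5 s.
In hours: 1.50×10^5 s / (3600 s/hour) = 41.7 hours.

42 hours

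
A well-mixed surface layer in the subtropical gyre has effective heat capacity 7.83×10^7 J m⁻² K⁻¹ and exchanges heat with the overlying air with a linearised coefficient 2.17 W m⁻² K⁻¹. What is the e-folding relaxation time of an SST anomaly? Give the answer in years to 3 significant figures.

1.14 years

Areal heat capacity C = 7.83×10^7 J m⁻² K⁻¹ (given).
Relaxation time τ = C / λ = 7.83×10^7 / 2.17 = 3.61×10^7 s.
In years: 3.61×10^7 s / (3.156×10^7 s/year) = 1.14 years.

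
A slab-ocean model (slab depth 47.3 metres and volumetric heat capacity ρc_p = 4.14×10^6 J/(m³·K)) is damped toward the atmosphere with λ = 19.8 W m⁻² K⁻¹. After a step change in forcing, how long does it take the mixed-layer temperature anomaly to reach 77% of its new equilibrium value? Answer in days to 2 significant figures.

170 days

Areal heat capacity C = ρc_p × D = 4.14×10^6 × 47.3 = 1.96×10^8 J/(m^2 K).
τ = C / λ = 1.96×10^8 / 19.8 = 9.89×10^6 s.
Fraction reached: 1 − e^(−t/τ) = 0.77 ⇒ t = −τ ln(1 − 0.77) = τ × 1.47.
t = 1.45×10^7 s = 168 days.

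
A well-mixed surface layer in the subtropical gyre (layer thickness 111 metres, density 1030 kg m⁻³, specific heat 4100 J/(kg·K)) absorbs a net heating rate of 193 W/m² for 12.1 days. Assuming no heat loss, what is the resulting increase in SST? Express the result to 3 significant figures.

0.430 K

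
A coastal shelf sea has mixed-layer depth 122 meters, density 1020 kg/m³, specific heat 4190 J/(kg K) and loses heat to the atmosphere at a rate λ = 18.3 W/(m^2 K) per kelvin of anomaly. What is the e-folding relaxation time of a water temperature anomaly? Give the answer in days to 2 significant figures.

330 days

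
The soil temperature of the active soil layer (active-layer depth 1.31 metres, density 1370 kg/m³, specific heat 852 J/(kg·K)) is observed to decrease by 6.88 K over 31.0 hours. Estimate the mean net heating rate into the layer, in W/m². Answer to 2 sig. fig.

-94

Areal heat capacity C = ρ c_p D = 1370 × 852 × 1.31 = 1.53×10^6 J/(m²·K).
Required heat per unit area: Q = C ΔT = 1.53×10^6 × -6.88 = -1.05×10^7 J/m².
Flux F = Q / Δt = -1.05×10^7 / 1.12×10^5 s = -94.3 W/m².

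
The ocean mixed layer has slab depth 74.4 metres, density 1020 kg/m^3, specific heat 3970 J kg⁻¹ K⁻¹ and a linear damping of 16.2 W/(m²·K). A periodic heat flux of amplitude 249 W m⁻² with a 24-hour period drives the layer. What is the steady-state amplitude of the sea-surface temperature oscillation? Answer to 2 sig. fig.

0.011 K

Areal heat capacity C = ρ c_p D = 1020 × 3970 × 74.4 = 3.01×10^8 J/(m^2 K).
Angular frequency ω = 2π / T = 2π / 86400 s = 7.27×10^-5 s⁻¹.
√((Cω)² + λ²) = √((21900)² + 16.2²) = 21900 W/(m²·K).
Amplitude A = F₀ / √((Cω)²+λ²) = 249 / 21900 = 0.0114 K.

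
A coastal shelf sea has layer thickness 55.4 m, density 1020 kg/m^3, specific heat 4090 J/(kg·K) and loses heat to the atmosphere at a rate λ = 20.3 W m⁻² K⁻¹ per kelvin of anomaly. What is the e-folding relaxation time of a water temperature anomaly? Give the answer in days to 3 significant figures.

Areal heat capacity C = ρ c_p D = 1020 × 4090 × 55.4 = 2.31×10^8 J/(m²·K).
Relaxation time τ = C / λ = 2.31×10^8 / 20.3 = 1.14×10^7 s.
In days: 1.14×10^7 s / (86400 s/day) = 132 days.

132 days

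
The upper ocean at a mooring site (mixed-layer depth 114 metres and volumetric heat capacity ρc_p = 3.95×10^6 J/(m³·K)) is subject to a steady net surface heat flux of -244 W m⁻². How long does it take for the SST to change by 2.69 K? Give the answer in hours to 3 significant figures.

1380 hours

Areal heat capacity C = ρc_p × D = 3.95×10^6 × 114 = 4.50×10^8 J m⁻² K⁻¹.
Time required: Δt = C ΔT / F = 4.50×10^8 × -2.69 / -244 = 4.96×10^6 s.
In hours: 4.96×10^6 s / (3600 s/hour) = 1380 hours.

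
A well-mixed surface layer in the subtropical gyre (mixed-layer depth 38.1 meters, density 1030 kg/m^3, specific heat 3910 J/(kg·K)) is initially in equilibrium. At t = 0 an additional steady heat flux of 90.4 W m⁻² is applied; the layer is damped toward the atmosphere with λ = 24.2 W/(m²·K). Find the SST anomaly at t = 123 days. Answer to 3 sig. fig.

3.04 K

Areal heat capacity C = ρ c_p D = 1030 × 3910 × 38.1 = 1.53×10^8 J/(m²·K).
τ = C / λ = 1.53×10^8 / 24.2 = 6.34×10^6 s.
Equilibrium anomaly ΔT_eq = F / λ = 90.4 / 24.2 = 3.74 K.
t = 123 days = 1.06×10^7 s, so t/τ = 1.68.
ΔT(t) = ΔT_eq (1 − e^(−t/τ)) = 3.74 × (1 − e^−1.68) = 3.04 K.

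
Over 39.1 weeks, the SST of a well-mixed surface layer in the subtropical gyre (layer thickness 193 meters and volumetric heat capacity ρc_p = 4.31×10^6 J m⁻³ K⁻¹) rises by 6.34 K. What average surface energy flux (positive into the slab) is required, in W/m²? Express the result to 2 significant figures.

Areal heat capacity C = ρc_p × D = 4.31×10^6 × 193 = 8.32×10^8 J/(m²·K).
Required heat per unit area: Q = C ΔT = 8.32×10^8 × 6.34 = 5.27×10^9 J/m².
Flux F = Q / Δt = 5.27×10^9 / 2.36×10^7 s = 223 W/m².

220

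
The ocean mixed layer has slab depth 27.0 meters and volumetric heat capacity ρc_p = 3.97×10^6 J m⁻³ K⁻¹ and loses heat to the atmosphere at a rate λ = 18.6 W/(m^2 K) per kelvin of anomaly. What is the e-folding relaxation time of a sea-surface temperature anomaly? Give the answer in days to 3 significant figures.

66.7 days

Areal heat capacity C = ρc_p × D = 3.97×10^6 × 27.0 = 1.07×10^8 J m⁻² K⁻¹.
Relaxation time τ = C / λ = 1.07×10^8 / 18.6 = 5.76×10^6 s.
In days: 5.76×10^6 s / (86400 s/day) = 66.7 days.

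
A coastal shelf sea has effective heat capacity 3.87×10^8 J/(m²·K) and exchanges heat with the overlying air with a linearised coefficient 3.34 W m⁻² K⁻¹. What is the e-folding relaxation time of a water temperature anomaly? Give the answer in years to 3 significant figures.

Areal heat capacity C = 3.87×10^8 J/(m²·K) (given).
Relaxation time τ = C / λ = 3.87×10^8 / 3.34 = 1.16×10^8 s.
In years: 1.16×10^8 s / (3.156×10^7 s/year) = 3.67 years.

3.67 years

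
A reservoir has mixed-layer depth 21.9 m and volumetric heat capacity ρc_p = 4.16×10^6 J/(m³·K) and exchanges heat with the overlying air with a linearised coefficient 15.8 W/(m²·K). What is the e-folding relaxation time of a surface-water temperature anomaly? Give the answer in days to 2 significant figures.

67 days

Areal heat capacity C = ρc_p × D = 4.16×10^6 × 21.9 = 9.11×10^7 J m⁻² K⁻¹.
Relaxation time τ = C / λ = 9.11×10^7 / 15.8 = 5.77×10^6 s.
In days: 5.77×10^6 s / (86400 s/day) = 66.7 days.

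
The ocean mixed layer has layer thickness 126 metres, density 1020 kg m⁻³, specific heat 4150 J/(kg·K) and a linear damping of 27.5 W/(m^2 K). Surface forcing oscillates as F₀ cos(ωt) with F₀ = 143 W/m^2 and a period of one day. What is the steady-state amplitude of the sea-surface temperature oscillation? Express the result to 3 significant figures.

0.00369 K

Areal heat capacity C = ρ c_p D = 1020 × 4150 × 126 = 5.33×10^8 J/(m^2 K).
Angular frequency ω = 2π / T = 2π / 86400 s = 7.27×10^-5 s⁻¹.
√((Cω)² + λ²) = √((38800)² + 27.5²) = 38800 W/(m²·K).
Amplitude A = F₀ / √((Cω)²+λ²) = 143 / 38800 = 0.00369 K.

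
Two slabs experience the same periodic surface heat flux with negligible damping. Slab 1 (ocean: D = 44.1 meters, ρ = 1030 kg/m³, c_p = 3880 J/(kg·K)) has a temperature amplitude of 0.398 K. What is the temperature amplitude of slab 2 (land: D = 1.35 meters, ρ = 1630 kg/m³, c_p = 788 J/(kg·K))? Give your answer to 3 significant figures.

40.5 K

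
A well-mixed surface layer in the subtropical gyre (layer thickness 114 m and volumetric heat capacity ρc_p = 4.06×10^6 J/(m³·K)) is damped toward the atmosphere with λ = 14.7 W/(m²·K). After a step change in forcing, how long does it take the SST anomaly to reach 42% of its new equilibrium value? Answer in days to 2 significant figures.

200 days

Areal heat capacity C = ρc_p × D = 4.06×10^6 × 114 = 4.63×10^8 J/(m²·K).
τ = C / λ = 4.63×10^8 / 14.7 = 3.15×10^7 s.
Fraction reached: 1 − e^(−t/τ) = 0.42 ⇒ t = −τ ln(1 − 0.42) = τ × 0.545.
t = 1.72×10^7 s = 199 days.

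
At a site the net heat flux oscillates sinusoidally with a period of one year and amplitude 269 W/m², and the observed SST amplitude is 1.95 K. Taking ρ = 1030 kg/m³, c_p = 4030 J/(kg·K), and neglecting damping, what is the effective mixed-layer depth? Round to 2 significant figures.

ω = 2π / 3.15×10^7 s = 1.99×10^-7 s⁻¹.
Required C = F₀ / (A ω) = 269 / (1.95 × 1.99×10^-7) = 6.92×10^8 J/(m²·K).
D = C / (ρ c_p) = 6.92×10^8 / (1030 × 4030) = 167 m.

170 m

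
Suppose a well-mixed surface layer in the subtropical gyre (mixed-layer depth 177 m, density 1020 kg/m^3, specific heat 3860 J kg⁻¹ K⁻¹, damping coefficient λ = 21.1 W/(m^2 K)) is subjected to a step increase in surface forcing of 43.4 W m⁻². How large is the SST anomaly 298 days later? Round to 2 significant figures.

Areal heat capacity C = ρ c_p D = 1020 × 3860 × 177 = 6.97×10^8 J/(m²·K).
τ = C / λ = 6.97×10^8 / 21.1 = 3.30×10^7 s.
Equilibrium anomaly ΔT_eq = F / λ = 43.4 / 21.1 = 2.06 K.
t = 298 days = 2.57×10^7 s, so t/τ = 0.780.
ΔT(t) = ΔT_eq (1 − e^(−t/τ)) = 2.06 × (1 − e^−0.780) = 1.11 K.

1.1 K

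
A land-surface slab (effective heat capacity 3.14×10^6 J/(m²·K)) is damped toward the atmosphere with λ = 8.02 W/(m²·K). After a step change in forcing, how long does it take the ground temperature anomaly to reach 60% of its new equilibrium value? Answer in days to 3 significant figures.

4.15 days

Areal heat capacity C = 3.14×10^6 J/(m²·K) (given).
τ = C / λ = 3.14×10^6 / 8.02 = 3.92×10^5 s.
Fraction reached: 1 − e^(−t/τ) = 0.60 ⇒ t = −τ ln(1 − 0.60) = τ × 0.916.
t = 3.59×10^5 s = 4.15 days.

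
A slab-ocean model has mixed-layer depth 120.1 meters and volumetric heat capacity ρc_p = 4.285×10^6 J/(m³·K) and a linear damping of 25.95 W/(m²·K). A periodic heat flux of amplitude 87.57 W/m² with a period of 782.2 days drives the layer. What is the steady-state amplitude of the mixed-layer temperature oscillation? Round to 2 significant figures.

Areal heat capacity C = ρc_p × D = 4.285×10^6 × 120.1 = 5.15×10^8 J/(m²·K).
Angular frequency ω = 2π / T = 2π / 6.76×10^7 s = 9.30×10^-8 s⁻¹.
√((Cω)² + λ²) = √((47.8)² + 25.95²) = 54.4 W/(m²·K).
Amplitude A = F₀ / √((Cω)²+λ²) = 87.57 / 54.4 = 1.61 K.

1.6 K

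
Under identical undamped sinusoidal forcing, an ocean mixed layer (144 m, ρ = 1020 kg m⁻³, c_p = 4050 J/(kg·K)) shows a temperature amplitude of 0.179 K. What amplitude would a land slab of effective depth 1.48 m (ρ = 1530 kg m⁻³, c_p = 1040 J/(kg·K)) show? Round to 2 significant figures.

C_ocean = 5.95×10^8 J/(m²·K); C_land = 2.35×10^6 J/(m²·K).
A ∝ 1/C ⇒ A_land = A_ocean × C_ocean/C_land = 0.179 × 253 = 45.2 K.

45 K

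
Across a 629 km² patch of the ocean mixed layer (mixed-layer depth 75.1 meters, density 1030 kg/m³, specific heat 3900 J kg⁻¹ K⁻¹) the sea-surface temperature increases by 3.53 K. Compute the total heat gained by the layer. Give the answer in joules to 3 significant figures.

6.70×10^17 J

Areal heat capacity C = ρ c_p D = 1030 × 3900 × 75.1 = 3.02×10^8 J/(m^2 K).
Heat per unit area: q = C ΔT = 3.02×10^8 × 3.53 = 1.06×10^9 J/m².
Total heat: Q = q × A = 1.06×10^9 × (629 × 10⁶ m²) = 6.70×10^17 J.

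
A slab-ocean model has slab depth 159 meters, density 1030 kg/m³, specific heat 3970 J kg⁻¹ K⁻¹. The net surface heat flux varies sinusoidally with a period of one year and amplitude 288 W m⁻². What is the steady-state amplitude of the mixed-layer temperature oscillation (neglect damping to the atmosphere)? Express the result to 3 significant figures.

Areal heat capacity C = ρ c_p D = 1030 × 3970 × 159 = 6.50×10^8 J/(m^2 K).
Angular frequency ω = 2π / T = 2π / 3.15×10^7 s = 1.99×10^-7 s⁻¹.
Cω = 6.50×10^8 × 1.99×10^-7 = 130 W/(m²·K).
Amplitude A = F₀ / (Cω) = 288 / 130 = 2.22 K.

2.22 K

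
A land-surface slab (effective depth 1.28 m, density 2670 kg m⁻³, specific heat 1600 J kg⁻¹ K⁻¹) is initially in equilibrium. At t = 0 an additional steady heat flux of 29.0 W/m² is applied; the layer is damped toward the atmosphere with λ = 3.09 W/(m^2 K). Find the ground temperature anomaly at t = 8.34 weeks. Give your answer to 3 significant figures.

8.84 K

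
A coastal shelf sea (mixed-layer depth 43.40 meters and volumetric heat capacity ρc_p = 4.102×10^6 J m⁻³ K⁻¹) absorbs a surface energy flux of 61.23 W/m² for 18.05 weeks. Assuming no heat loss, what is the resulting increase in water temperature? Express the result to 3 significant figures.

Areal heat capacity C = ρc_p × D = 4.102×10^6 × 43.40 = 1.78×10^8 J/(m²·K).
Net heat input Q = F Δt = 61.23 × (18.05 weeks × 6.048×10^5 s/week) = 6.68×10^8 J/m².
ΔT = Q / C = 6.68×10^8 / 1.78×10^8 = 3.75 K.

3.75 K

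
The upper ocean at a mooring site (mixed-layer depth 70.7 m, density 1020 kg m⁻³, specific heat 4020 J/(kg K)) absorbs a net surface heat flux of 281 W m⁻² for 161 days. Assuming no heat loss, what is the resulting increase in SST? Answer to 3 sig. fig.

Areal heat capacity C = ρ c_p D = 1020 × 4020 × 70.7 = 2.90×10^8 J m⁻² K⁻¹.
Net heat input Q = F Δt = 281 × (161 days × 86400 s/day) = 3.91×10^9 J/m².
ΔT = Q / C = 3.91×10^9 / 2.90×10^8 = 13.5 K.

13.5 K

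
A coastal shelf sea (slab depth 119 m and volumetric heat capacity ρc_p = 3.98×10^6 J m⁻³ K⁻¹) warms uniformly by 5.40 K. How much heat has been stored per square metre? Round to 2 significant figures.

2.6×10^9

Areal heat capacity C = ρc_p × D = 3.98×10^6 × 119 = 4.74×10^8 J/(m^2 K).
ΔQ = C ΔT = 4.74×10^8 × 5.40 = 2.56×10^9 J/m².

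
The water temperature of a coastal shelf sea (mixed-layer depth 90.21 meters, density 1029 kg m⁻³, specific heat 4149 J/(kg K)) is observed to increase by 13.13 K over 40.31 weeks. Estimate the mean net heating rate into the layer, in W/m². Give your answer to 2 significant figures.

210

Areal heat capacity C = ρ c_p D = 1029 × 4149 × 90.21 = 3.85×10^8 J/(m^2 K).
Required heat per unit area: Q = C ΔT = 3.85×10^8 × 13.13 = 5.06×10^9 J/m².
Flux F = Q / Δt = 5.06×10^9 / 2.44×10^7 s = 207 W/m².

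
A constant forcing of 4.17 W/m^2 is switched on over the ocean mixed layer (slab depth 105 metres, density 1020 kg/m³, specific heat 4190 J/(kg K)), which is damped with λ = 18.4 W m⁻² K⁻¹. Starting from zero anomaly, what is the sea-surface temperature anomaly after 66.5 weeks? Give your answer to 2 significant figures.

0.18 K

Areal heat capacity C = ρ c_p D = 1020 × 4190 × 105 = 4.49×10^8 J m⁻² K⁻¹.
τ = C / λ = 4.49×10^8 / 18.4 = 2.44×10^7 s.
Equilibrium anomaly ΔT_eq = F / λ = 4.17 / 18.4 = 0.227 K.
t = 66.5 weeks = 4.02×10^7 s, so t/τ = 1.65.
ΔT(t) = ΔT_eq (1 − e^(−t/τ)) = 0.227 × (1 − e^−1.65) = 0.183 K.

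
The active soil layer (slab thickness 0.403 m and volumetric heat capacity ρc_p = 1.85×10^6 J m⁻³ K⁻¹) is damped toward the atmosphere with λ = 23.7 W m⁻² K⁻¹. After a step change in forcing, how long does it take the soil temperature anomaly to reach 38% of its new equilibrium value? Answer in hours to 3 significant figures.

4.18 hours

Areal heat capacity C = ρc_p × D = 1.85×10^6 × 0.403 = 7.46×10^5 J/(m²·K).
τ = C / λ = 7.46×10^5 / 23.7 = 31500 s.
Fraction reached: 1 − e^(−t/τ) = 0.38 ⇒ t = −τ ln(1 − 0.38) = τ × 0.478.
t = 15000 s = 4.18 hours.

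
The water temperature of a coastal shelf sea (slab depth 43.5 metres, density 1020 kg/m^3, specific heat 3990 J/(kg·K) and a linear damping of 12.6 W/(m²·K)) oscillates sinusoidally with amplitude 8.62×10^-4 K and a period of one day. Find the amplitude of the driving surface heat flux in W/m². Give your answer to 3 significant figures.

11.1

Areal heat capacity C = ρ c_p D = 1020 × 3990 × 43.5 = 1.77×10^8 J m⁻² K⁻¹.
ω = 2π / 86400 s = 7.27×10^-5 s⁻¹.
√((Cω)² + λ²) = √((12900)² + 12.6²) = 12900 W/(m²·K).
F₀ = A × √((Cω)²+λ²) = 8.62×10^-4 × 12900 = 11.1 W/m².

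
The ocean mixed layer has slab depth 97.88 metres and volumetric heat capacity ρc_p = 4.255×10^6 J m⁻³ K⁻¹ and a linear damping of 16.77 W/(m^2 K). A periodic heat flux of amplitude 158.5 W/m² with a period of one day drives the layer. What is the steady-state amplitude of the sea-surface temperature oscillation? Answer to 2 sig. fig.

Areal heat capacity C = ρc_p × D = 4.255×10^6 × 97.88 = 4.16×10^8 J/(m^2 K).
Angular frequency ω = 2π / T = 2π / 86400 s = 7.27×10^-5 s⁻¹.
√((Cω)² + λ²) = √((30300)² + 16.77²) = 30300 W/(m²·K).
Amplitude A = F₀ / √((Cω)²+λ²) = 158.5 / 30300 = 0.00523 K.

0.0052 K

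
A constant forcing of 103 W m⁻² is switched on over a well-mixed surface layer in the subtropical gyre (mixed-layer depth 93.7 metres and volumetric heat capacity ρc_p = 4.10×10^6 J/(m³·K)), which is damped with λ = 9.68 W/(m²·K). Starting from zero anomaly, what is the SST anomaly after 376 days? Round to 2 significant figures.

5.9 K

Areal heat capacity C = ρc_p × D = 4.10×10^6 × 93.7 = 3.84×10^8 J/(m²·K).
τ = C / λ = 3.84×10^8 / 9.68 = 3.97×10^7 s.
Equilibrium anomaly ΔT_eq = F / λ = 103 / 9.68 = 10.6 K.
t = 376 days = 3.25×10^7 s, so t/τ = 0.819.
ΔT(t) = ΔT_eq (1 − e^(−t/τ)) = 10.6 × (1 − e^−0.819) = 5.95 K.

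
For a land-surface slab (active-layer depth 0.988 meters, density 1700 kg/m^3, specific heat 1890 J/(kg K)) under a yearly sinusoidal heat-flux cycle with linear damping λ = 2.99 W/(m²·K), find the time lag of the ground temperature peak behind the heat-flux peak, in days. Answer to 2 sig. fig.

Areal heat capacity C = ρ c_p D = 1700 × 1890 × 0.988 = 3.17×10^6 J/(m^2 K).
ω = 2π / 3.15×10^7 s = 1.99×10^-7 s⁻¹.
Phase lag φ = arctan(Cω/λ) = arctan(0.632/2.99) = 0.208 rad.
Time lag = φ / ω = 0.208 / 1.99×10^-7 = 1.05×10^6 s = 12.1 days.

12 days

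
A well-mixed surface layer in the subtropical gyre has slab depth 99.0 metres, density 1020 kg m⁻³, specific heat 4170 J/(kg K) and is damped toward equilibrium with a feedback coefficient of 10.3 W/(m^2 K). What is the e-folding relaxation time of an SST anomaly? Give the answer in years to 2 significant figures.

1.3 years

Areal heat capacity C = ρ c_p D = 1020 × 4170 × 99.0 = 4.21×10^8 J/(m^2 K).
Relaxation time τ = C / λ = 4.21×10^8 / 10.3 = 4.09×10^7 s.
In years: 4.09×10^7 s / (3.156×10^7 s/year) = 1.30 years.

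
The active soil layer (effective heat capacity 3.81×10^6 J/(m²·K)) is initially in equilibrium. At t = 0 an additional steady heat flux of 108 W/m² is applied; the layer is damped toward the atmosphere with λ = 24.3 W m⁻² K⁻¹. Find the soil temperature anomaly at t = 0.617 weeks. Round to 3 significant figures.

4.03 K

Areal heat capacity C = 3.81×10^6 J/(m²·K) (given).
τ = C / λ = 3.81×10^6 / 24.3 = 1.57×10^5 s.
Equilibrium anomaly ΔT_eq = F / λ = 108 / 24.3 = 4.44 K.
t = 0.617 weeks = 3.73×10^5 s, so t/τ = 2.38.
ΔT(t) = ΔT_eq (1 − e^(−t/τ)) = 4.44 × (1 − e^−2.38) = 4.03 K.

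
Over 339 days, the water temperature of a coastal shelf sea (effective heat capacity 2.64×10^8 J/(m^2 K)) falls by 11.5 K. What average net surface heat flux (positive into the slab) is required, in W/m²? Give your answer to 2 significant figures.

-100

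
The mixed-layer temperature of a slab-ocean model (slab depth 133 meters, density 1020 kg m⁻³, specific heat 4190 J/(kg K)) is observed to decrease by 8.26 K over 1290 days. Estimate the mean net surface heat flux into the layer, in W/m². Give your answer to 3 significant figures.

-42.1

Areal heat capacity C = ρ c_p D = 1020 × 4190 × 133 = 5.68×10^8 J/(m^2 K).
Required heat per unit area: Q = C ΔT = 5.68×10^8 × -8.26 = -4.70×10^9 J/m².
Flux F = Q / Δt = -4.70×10^9 / 1.11×10^8 s = -42.1 W/m².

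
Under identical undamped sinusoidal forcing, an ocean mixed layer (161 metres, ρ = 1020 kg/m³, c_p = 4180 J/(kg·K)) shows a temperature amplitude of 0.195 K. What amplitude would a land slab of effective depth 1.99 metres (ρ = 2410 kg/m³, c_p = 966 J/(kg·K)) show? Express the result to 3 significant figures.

C_ocean = 6.86×10^8 J/(m²·K); C_land = 4.63×10^6 J/(m²·K).
A ∝ 1/C ⇒ A_land = A_ocean × C_ocean/C_land = 0.195 × 148 = 28.9 K.

28.9 K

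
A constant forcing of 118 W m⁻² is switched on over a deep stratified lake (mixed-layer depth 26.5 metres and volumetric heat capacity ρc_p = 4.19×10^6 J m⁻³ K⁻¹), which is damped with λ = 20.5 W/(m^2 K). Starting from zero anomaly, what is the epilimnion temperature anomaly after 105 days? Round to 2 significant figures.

4.7 K

Areal heat capacity C = ρc_p × D = 4.19×10^6 × 26.5 = 1.11×10^8 J/(m^2 K).
τ = C / λ = 1.11×10^8 / 20.5 = 5.42×10^6 s.
Equilibrium anomaly ΔT_eq = F / λ = 118 / 20.5 = 5.76 K.
t = 105 days = 9.07×10^6 s, so t/τ = 1.67.
ΔT(t) = ΔT_eq (1 − e^(−t/τ)) = 5.76 × (1 − e^−1.67) = 4.68 K.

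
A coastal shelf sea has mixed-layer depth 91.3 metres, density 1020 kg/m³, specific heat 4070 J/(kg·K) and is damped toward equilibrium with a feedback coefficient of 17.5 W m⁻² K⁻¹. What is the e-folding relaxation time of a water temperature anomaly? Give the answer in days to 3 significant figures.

Areal heat capacity C = ρ c_p D = 1020 × 4070 × 91.3 = 3.79×10^8 J/(m^2 K).
Relaxation time τ = C / λ = 3.79×10^8 / 17.5 = 2.17×10^7 s.
In days: 2.17×10^7 s / (86400 s/day) = 251 days.

251 days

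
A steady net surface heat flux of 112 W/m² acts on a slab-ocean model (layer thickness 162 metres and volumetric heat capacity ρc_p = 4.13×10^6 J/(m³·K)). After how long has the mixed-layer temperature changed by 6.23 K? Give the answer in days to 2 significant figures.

430 days

Areal heat capacity C = ρc_p × D = 4.13×10^6 × 162 = 6.69×10^8 J/(m²·K).
Time required: Δt = C ΔT / F = 6.69×10^8 × 6.23 / 112 = 3.72×10^7 s.
In days: 3.72×10^7 s / (86400 s/day) = 431 days.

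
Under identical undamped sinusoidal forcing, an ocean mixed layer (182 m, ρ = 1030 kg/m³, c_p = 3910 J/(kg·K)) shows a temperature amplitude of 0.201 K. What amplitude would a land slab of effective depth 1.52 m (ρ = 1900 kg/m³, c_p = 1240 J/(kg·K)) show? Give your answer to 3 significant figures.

41.1 K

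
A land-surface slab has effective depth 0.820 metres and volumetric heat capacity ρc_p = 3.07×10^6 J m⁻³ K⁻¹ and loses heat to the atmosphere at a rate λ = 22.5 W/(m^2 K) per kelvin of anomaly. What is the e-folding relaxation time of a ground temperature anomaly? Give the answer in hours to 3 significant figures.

31.1 hours

Areal heat capacity C = ρc_p × D = 3.07×10^6 × 0.820 = 2.52×10^6 J m⁻² K⁻¹.
Relaxation time τ = C / λ = 2.52×10^6 / 22.5 = 1.12×10^5 s.
In hours: 1.12×10^5 s / (3600 s/hour) = 31.1 hours.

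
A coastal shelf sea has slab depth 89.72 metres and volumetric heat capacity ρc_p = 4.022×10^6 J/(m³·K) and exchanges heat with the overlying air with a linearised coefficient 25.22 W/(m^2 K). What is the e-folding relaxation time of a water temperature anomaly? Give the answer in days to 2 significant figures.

Areal heat capacity C = ρc_p × D = 4.022×10^6 × 89.72 = 3.61×10^8 J/(m²·K).
Relaxation time τ = C / λ = 3.61×10^8 / 25.22 = 1.43×10^7 s.
In days: 1.43×10^7 s / (86400 s/day) = 166 days.

170 days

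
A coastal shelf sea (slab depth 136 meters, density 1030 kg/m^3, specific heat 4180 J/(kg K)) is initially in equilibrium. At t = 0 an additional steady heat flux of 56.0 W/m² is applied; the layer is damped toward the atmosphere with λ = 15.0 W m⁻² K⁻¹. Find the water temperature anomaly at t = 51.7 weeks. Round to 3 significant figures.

Areal heat capacity C = ρ c_p D = 1030 × 4180 × 136 = 5.86×10^8 J/(m²·K).
τ = C / λ = 5.86×10^8 / 15.0 = 3.90×10^7 s.
Equilibrium anomaly ΔT_eq = F / λ = 56.0 / 15.0 = 3.73 K.
t = 51.7 weeks = 3.13×10^7 s, so t/τ = 0.801.
ΔT(t) = ΔT_eq (1 − e^(−t/τ)) = 3.73 × (1 − e^−0.801) = 2.06 K.

2.06 K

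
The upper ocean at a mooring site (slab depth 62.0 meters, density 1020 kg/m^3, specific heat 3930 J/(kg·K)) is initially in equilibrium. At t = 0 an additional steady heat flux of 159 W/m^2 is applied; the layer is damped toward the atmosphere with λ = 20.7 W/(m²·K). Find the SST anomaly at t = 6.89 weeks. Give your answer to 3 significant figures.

2.25 K

Areal heat capacity C = ρ c_p D = 1020 × 3930 × 62.0 = 2.49×10^8 J/(m²·K).
τ = C / λ = 2.49×10^8 / 20.7 = 1.20×10^7 s.
Equilibrium anomaly ΔT_eq = F / λ = 159 / 20.7 = 7.68 K.
t = 6.89 weeks = 4.17×10^6 s, so t/τ = 0.347.
ΔT(t) = ΔT_eq (1 − e^(−t/τ)) = 7.68 × (1 − e^−0.347) = 2.25 K.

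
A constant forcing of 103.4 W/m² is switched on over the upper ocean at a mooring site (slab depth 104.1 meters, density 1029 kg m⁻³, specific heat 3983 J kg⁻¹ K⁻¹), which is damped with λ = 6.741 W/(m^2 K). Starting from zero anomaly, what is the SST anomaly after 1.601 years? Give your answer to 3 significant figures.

8.43 K

Areal heat capacity C = ρ c_p D = 1029 × 3983 × 104.1 = 4.27×10^8 J/(m^2 K).
τ = C / λ = 4.27×10^8 / 6.741 = 6.33×10^7 s.
Equilibrium anomaly ΔT_eq = F / λ = 103.4 / 6.741 = 15.3 K.
t = 1.601 years = 5.05×10^7 s, so t/τ = 0.798.
ΔT(t) = ΔT_eq (1 − e^(−t/τ)) = 15.3 × (1 − e^−0.798) = 8.43 K.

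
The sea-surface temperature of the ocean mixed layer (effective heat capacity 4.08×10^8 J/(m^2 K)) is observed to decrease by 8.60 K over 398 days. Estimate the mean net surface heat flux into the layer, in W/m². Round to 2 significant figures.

Areal heat capacity C = 4.08×10^8 J/(m^2 K) (given).
Required heat per unit area: Q = C ΔT = 4.08×10^8 × -8.60 = -3.51×10^9 J/m².
Flux F = Q / Δt = -3.51×10^9 / 3.44×10^7 s = -102 W/m².

-100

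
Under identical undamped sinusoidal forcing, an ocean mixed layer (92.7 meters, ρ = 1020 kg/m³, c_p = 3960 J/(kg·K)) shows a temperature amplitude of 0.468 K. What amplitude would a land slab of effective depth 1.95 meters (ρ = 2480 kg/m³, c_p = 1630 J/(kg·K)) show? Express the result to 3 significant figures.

22.2 K

C_ocean = 3.74×10^8 J/(m²·K); C_land = 7.88×10^6 J/(m²·K).
A ∝ 1/C ⇒ A_land = A_ocean × C_ocean/C_land = 0.468 × 47.5 = 22.2 K.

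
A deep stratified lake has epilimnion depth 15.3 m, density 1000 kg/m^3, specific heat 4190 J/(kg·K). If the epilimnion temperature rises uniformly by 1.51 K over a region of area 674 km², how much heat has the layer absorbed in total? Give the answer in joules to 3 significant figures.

Areal heat capacity C = ρ c_p D = 1000 × 4190 × 15.3 = 6.41×10^7 J/(m^2 K).
Heat per unit area: q = C ΔT = 6.41×10^7 × 1.51 = 9.68×10^7 J/m².
Total heat: Q = q × A = 9.68×10^7 × (674 × 10⁶ m²) = 6.52×10^16 J.

6.52×10^16 J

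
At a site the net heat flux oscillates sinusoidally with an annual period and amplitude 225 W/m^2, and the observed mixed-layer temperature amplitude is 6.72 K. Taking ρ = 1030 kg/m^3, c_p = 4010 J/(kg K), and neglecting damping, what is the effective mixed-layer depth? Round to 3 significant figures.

ω = 2π / 3.15×10^7 s = 1.99×10^-7 s⁻¹.
Required C = F₀ / (A ω) = 225 / (6.72 × 1.99×10^-7) = 1.68×10^8 J/(m²·K).
D = C / (ρ c_p) = 1.68×10^8 / (1030 × 4010) = 40.7 m.

40.7 m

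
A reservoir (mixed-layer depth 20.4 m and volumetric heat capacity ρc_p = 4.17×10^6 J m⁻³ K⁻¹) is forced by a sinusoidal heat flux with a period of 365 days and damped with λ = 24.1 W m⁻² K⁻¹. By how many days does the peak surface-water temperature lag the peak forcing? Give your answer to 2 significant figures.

Areal heat capacity C = ρc_p × D = 4.17×10^6 × 20.4 = 8.51×10^7 J/(m²·K).
ω = 2π / 3.15×10^7 s = 1.99×10^-7 s⁻¹.
Phase lag φ = arctan(Cω/λ) = arctan(16.9/24.1) = 0.613 rad.
Time lag = φ / ω = 0.613 / 1.99×10^-7 = 3.08×10^6 s = 35.6 days.

36 days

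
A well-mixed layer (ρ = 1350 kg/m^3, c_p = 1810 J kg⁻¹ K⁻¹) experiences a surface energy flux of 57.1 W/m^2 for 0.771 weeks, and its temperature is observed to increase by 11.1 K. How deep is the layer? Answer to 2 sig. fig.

Heat input Q = F Δt = 57.1 × 4.66×10^5 s = 2.66×10^7 J/m².
Required areal heat capacity C = Q / ΔT = 2.40×10^6 J/(m²·K).
Depth D = C / (ρ c_p) = 2.40×10^6 / (1350 × 1810) = 0.982 m.

0.98 m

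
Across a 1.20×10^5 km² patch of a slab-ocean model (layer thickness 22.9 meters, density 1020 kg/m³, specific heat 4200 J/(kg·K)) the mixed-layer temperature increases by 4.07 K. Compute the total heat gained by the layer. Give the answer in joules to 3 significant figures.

4.79×10^19 J

Areal heat capacity C = ρ c_p D = 1020 × 4200 × 22.9 = 9.81×10^7 J/(m²·K).
Heat per unit area: q = C ΔT = 9.81×10^7 × 4.07 = 3.99×10^8 J/m².
Total heat: Q = q × A = 3.99×10^8 × (1.20×10^5 × 10⁶ m²) = 4.79×10^19 J.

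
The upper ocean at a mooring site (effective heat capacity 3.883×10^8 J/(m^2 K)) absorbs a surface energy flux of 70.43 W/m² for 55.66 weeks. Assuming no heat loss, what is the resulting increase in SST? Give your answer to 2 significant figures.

6.1 K

Areal heat capacity C = 3.883×10^8 J/(m^2 K) (given).
Net heat input Q = F Δt = 70.43 × (55.66 weeks × 6.048×10^5 s/week) = 2.37×10^9 J/m².
ΔT = Q / C = 2.37×10^9 / 3.88×10^8 = 6.11 K.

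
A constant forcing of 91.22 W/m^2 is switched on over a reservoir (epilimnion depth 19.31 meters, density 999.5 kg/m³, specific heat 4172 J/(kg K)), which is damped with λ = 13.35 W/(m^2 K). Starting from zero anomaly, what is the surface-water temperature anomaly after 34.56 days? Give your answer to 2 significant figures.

2.7 K

Areal heat capacity C = ρ c_p D = 999.5 × 4172 × 19.31 = 8.05×10^7 J/(m²·K).
τ = C / λ = 8.05×10^7 / 13.35 = 6.03×10^6 s.
Equilibrium anomaly ΔT_eq = F / λ = 91.22 / 13.35 = 6.83 K.
t = 34.56 days = 2.99×10^6 s, so t/τ = 0.495.
ΔT(t) = ΔT_eq (1 − e^(−t/τ)) = 6.83 × (1 − e^−0.495) = 2.67 K.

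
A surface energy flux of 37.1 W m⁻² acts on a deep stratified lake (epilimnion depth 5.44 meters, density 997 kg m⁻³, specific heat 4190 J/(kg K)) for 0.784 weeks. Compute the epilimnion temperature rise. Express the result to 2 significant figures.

0.77 K

Areal heat capacity C = ρ c_p D = 997 × 4190 × 5.44 = 2.27×10^7 J/(m^2 K).
Net heat input Q = F Δt = 37.1 × (0.784 weeks × 6.048×10^5 s/week) = 1.76×10^7 J/m².
ΔT = Q / C = 1.76×10^7 / 2.27×10^7 = 0.774 K.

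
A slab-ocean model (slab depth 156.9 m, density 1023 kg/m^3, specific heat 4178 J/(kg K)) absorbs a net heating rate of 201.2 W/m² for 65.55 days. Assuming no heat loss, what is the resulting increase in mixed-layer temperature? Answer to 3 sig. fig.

1.70 K

Areal heat capacity C = ρ c_p D = 1023 × 4178 × 156.9 = 6.71×10^8 J/(m²·K).
Net heat input Q = F Δt = 201.2 × (65.55 days × 86400 s/day) = 1.14×10^9 J/m².
ΔT = Q / C = 1.14×10^9 / 6.71×10^8 = 1.70 K.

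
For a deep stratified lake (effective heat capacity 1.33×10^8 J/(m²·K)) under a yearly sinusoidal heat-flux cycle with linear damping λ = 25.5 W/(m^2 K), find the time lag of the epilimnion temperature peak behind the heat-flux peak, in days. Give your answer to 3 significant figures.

46.7 days

Areal heat capacity C = 1.33×10^8 J/(m²·K) (given).
ω = 2π / 3.15×10^7 s = 1.99×10^-7 s⁻¹.
Phase lag φ = arctan(Cω/λ) = arctan(26.5/25.5) = 0.805 rad.
Time lag = φ / ω = 0.805 / 1.99×10^-7 = 4.04×10^6 s = 46.7 days.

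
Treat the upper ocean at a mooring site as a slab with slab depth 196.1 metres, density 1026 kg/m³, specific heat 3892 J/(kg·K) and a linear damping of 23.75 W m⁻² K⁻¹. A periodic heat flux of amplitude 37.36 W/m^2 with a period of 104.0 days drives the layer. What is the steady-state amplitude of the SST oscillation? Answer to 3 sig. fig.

0.0682 K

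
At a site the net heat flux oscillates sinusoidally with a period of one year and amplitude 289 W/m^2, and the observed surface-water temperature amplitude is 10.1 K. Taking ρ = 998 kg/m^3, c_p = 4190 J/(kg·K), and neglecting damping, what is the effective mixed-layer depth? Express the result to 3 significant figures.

ω = 2π / 3.15×10^7 s = 1.99×10^-7 s⁻¹.
Required C = F₀ / (A ω) = 289 / (10.1 × 1.99×10^-7) = 1.44×10^8 J/(m²·K).
D = C / (ρ c_p) = 1.44×10^8 / (998 × 4190) = 34.3 m.

34.3 m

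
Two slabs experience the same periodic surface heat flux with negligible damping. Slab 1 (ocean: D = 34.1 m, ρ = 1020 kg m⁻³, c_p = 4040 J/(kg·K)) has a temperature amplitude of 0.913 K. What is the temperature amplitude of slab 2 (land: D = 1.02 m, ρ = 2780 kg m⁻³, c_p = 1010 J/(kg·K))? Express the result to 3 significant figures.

44.8 K

C_ocean = 1.41×10^8 J/(m²·K); C_land = 2.86×10^6 J/(m²·K).
A ∝ 1/C ⇒ A_land = A_ocean × C_ocean/C_land = 0.913 × 49.1 = 44.8 K.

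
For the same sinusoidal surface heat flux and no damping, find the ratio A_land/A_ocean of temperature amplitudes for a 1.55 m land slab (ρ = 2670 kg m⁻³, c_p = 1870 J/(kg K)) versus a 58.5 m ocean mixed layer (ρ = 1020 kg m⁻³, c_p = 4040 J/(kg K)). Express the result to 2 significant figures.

C_ocean = 1020 × 4040 × 58.5 = 2.41×10^8 J/(m²·K).
C_land = 2670 × 1870 × 1.55 = 7.74×10^6 J/(m²·K).
Undamped amplitude ∝ 1/C, so A_land/A_ocean = C_ocean/C_land = 31.1.

31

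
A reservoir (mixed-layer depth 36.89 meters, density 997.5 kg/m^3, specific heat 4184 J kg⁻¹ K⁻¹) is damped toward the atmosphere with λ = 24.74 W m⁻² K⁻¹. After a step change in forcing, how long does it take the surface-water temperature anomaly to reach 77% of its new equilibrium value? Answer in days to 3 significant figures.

Areal heat capacity C = ρ c_p D = 997.5 × 4184 × 36.89 = 1.54×10^8 J m⁻² K⁻¹.
τ = C / λ = 1.54×10^8 / 24.74 = 6.22×10^6 s.
Fraction reached: 1 − e^(−t/τ) = 0.77 ⇒ t = −τ ln(1 − 0.77) = τ × 1.47.
t = 9.15×10^6 s = 106 days.

106 days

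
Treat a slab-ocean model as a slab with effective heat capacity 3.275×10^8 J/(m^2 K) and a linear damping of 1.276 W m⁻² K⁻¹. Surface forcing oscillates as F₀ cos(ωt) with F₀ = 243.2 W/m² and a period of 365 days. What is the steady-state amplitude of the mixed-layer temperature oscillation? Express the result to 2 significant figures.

3.7 K

Areal heat capacity C = 3.275×10^8 J/(m^2 K) (given).
Angular frequency ω = 2π / T = 2π / 3.15×10^7 s = 1.99×10^-7 s⁻¹.
√((Cω)² + λ²) = √((65.3)² + 1.276²) = 65.3 W/(m²·K).
Amplitude A = F₀ / √((Cω)²+λ²) = 243.2 / 65.3 = 3.73 K.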